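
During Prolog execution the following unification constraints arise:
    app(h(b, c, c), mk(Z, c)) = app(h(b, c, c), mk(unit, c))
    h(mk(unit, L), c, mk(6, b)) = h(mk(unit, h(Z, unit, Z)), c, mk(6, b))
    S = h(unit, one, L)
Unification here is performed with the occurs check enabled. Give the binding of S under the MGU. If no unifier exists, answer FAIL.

h(unit, one, h(unit, unit, unit))

Decompose app/2: h(b, c, c) = h(b, c, c),  mk(Z, c) = mk(unit, c).
Delete trivial equation h(b, c, c) = h(b, c, c).
Decompose mk/2: Z = unit,  c = c.
Bind Z := unit; substituting into the one remaining equation that mentions Z gives: h(mk(unit, L), c, mk(6, b)) = h(mk(unit, h(unit, unit, unit)), c, mk(6, b)).
Delete trivial equation c = c.
Decompose h/3: mk(unit, L) = mk(unit, h(unit, unit, unit)),  c = c,  mk(6, b) = mk(6, b).
Decompose mk/2: unit = unit,  L = h(unit, unit, unit).
Delete trivial equation unit = unit.
Bind L := h(unit, unit, unit); substituting into the one remaining equation that mentions L gives: S = h(unit, one, h(unit, unit, unit)).
Delete trivial equation c = c.
Delete trivial equation mk(6, b) = mk(6, b).
Bind S := h(unit, one, h(unit, unit, unit)).
MGU = { Z -> unit, L -> h(unit, unit, unit), S -> h(unit, one, h(unit, unit, unit)) }, so S -> h(unit, one, h(unit, unit, unit)).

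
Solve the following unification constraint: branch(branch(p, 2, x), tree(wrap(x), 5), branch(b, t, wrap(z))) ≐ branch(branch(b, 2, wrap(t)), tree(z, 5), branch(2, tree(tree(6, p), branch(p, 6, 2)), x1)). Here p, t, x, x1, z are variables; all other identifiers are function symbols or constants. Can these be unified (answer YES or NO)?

NO

Decompose branch/3: branch(p, 2, x) ≐ branch(b, 2, wrap(t)),  tree(wrap(x), 5) ≐ tree(z, 5),  branch(b, t, wrap(z)) ≐ branch(2, tree(tree(6, p), branch(p, 6, 2)), x1).
Decompose branch/3: p ≐ b,  2 ≐ 2,  x ≐ wrap(t).
Bind p := b; substituting into the one remaining equation that mentions p gives: branch(b, t, wrap(z)) ≐ branch(2, tree(tree(6, b), branch(b, 6, 2)), x1).
Delete trivial equation 2 ≐ 2.
Bind x := wrap(t); substituting into the one remaining equation that mentions x gives: tree(wrap(wrap(t)), 5) ≐ tree(z, 5).
Decompose tree/2: wrap(wrap(t)) ≐ z,  5 ≐ 5.
Bind z := wrap(wrap(t)); substituting into the one remaining equation that mentions z gives: branch(b, t, wrap(wrap(wrap(t)))) ≐ branch(2, tree(tree(6, b), branch(b, 6, 2)), x1).
Delete trivial equation 5 ≐ 5.
Decompose branch/3: b ≐ 2,  t ≐ tree(tree(6, b), branch(b, 6, 2)),  wrap(wrap(wrap(t))) ≐ x1.
Clash: constants b and 2 differ; no unifier exists.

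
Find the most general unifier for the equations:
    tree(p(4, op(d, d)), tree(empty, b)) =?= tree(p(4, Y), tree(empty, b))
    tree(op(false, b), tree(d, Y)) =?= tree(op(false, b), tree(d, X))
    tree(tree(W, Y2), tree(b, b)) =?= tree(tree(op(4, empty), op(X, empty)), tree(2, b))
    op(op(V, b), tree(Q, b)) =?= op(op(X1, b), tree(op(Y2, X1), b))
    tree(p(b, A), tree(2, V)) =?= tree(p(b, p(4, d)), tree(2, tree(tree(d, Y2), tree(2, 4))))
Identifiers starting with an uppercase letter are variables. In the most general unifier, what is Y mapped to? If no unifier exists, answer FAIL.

FAIL

Decompose tree/2: p(4, op(d, d)) =?= p(4, Y),  tree(empty, b) =?= tree(empty, b).
Decompose p/2: 4 =?= 4,  op(d, d) =?= Y.
Delete trivial equation 4 =?= 4.
Bind Y := op(d, d); substituting into the one remaining equation that mentions Y gives: tree(op(false, b), tree(d, op(d, d))) =?= tree(op(false, b), tree(d, X)).
Delete trivial equation tree(empty, b) =?= tree(empty, b).
Decompose tree/2: op(false, b) =?= op(false, b),  tree(d, op(d, d)) =?= tree(d, X).
Delete trivial equation op(false, b) =?= op(false, b).
Decompose tree/2: d =?= d,  op(d, d) =?= X.
Delete trivial equation d =?= d.
Bind X := op(d, d); substituting into the one remaining equation that mentions X gives: tree(tree(W, Y2), tree(b, b)) =?= tree(tree(op(4, empty), op(op(d, d), empty)), tree(2, b)).
Decompose tree/2: tree(W, Y2) =?= tree(op(4, empty), op(op(d, d), empty)),  tree(b, b) =?= tree(2, b).
Decompose tree/2: W =?= op(4, empty),  Y2 =?= op(op(d, d), empty).
Bind W := op(4, empty); no other remaining equation mentions W.
Bind Y2 := op(op(d, d), empty); substituting into the 2 remaining equations that mention Y2 gives: op(op(V, b), tree(Q, b)) =?= op(op(X1, b), tree(op(op(op(d, d), empty), X1), b)),  tree(p(b, A), tree(2, V)) =?= tree(p(b, p(4, d)), tree(2, tree(tree(d, op(op(d, d), empty)), tree(2, 4)))).
Decompose tree/2: b =?= 2,  b =?= b.
Clash: constants b and 2 differ; no unifier exists.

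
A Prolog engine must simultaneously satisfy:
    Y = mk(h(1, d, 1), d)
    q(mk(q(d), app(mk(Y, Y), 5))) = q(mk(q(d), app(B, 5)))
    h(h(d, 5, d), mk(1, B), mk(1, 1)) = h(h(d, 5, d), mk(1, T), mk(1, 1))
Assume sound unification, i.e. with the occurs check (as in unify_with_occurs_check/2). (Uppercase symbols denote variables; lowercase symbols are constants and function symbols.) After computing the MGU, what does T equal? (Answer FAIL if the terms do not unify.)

Bind Y := mk(h(1, d, 1), d); substituting into the one remaining equation that mentions Y gives: q(mk(q(d), app(mk(mk(h(1, d, 1), d), mk(h(1, d, 1), d)), 5))) = q(mk(q(d), app(B, 5))).
Decompose q/1: mk(q(d), app(mk(mk(h(1, d, 1), d), mk(h(1, d, 1), d)), 5)) = mk(q(d), app(B, 5)).
Decompose mk/2: q(d) = q(d),  app(mk(mk(h(1, d, 1), d), mk(h(1, d, 1), d)), 5) = app(B, 5).
Delete trivial equation q(d) = q(d).
Decompose app/2: mk(mk(h(1, d, 1), d), mk(h(1, d, 1), d)) = B,  5 = 5.
Bind B := mk(mk(h(1, d, 1), d), mk(h(1, d, 1), d)); substituting into the one remaining equation that mentions B gives: h(h(d, 5, d), mk(1, mk(mk(h(1, d, 1), d), mk(h(1, d, 1), d))), mk(1, 1)) = h(h(d, 5, d), mk(1, T), mk(1, 1)).
Delete trivial equation 5 = 5.
Decompose h/3: h(d, 5, d) = h(d, 5, d),  mk(1, mk(mk(h(1, d, 1), d), mk(h(1, d, 1), d))) = mk(1, T),  mk(1, 1) = mk(1, 1).
Delete trivial equation h(d, 5, d) = h(d, 5, d).
Decompose mk/2: 1 = 1,  mk(mk(h(1, d, 1), d), mk(h(1, d, 1), d)) = T.
Delete trivial equation 1 = 1.
Bind T := mk(mk(h(1, d, 1), d), mk(h(1, d, 1), d)); no other remaining equation mentions T.
Delete trivial equation mk(1, 1) = mk(1, 1).
MGU = { Y = mk(h(1, d, 1), d), B = mk(mk(h(1, d, 1), d), mk(h(1, d, 1), d)), T = mk(mk(h(1, d, 1), d), mk(h(1, d, 1), d)) }, so T = mk(mk(h(1, d, 1), d), mk(h(1, d, 1), d)).

mk(mk(h(1, d, 1), d), mk(h(1, d, 1), d))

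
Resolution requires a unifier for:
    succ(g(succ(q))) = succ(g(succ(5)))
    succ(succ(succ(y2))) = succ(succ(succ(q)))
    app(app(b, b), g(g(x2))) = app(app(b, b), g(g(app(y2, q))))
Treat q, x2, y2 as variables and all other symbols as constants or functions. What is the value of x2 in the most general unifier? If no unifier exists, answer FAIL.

Decompose succ/1: g(succ(q)) = g(succ(5)).
Decompose g/1: succ(q) = succ(5).
Decompose succ/1: q = 5.
Bind q := 5; substituting into the remaining equations gives: succ(succ(succ(y2))) = succ(succ(succ(5))),  app(app(b, b), g(g(x2))) = app(app(b, b), g(g(app(y2, 5)))).
Decompose succ/1: succ(succ(y2)) = succ(succ(5)).
Decompose succ/1: succ(y2) = succ(5).
Decompose succ/1: y2 = 5.
Bind y2 := 5; substituting into the remaining equation gives: app(app(b, b), g(g(x2))) = app(app(b, b), g(g(app(5, 5)))).
Decompose app/2: app(b, b) = app(b, b),  g(g(x2)) = g(g(app(5, 5))).
Delete trivial equation app(b, b) = app(b, b).
Decompose g/1: g(x2) = g(app(5, 5)).
Decompose g/1: x2 = app(5, 5).
Bind x2 := app(5, 5).
MGU = { q := 5, y2 := 5, x2 := app(5, 5) }, so x2 := app(5, 5).

app(5, 5)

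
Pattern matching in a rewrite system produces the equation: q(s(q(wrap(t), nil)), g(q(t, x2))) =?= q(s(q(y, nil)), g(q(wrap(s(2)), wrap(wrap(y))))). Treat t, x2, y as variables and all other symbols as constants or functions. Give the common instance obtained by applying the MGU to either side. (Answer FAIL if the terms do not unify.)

q(s(q(wrap(wrap(s(2))), nil)), g(q(wrap(s(2)), wrap(wrap(wrap(wrap(s(2))))))))

Decompose q/2: s(q(wrap(t), nil)) =?= s(q(y, nil)),  g(q(t, x2)) =?= g(q(wrap(s(2)), wrap(wrap(y)))).
Decompose s/1: q(wrap(t), nil) =?= q(y, nil).
Decompose q/2: wrap(t) =?= y,  nil =?= nil.
Bind y := wrap(t); substituting into the one remaining equation that mentions y gives: g(q(t, x2)) =?= g(q(wrap(s(2)), wrap(wrap(wrap(t))))).
Delete trivial equation nil =?= nil.
Decompose g/1: q(t, x2) =?= q(wrap(s(2)), wrap(wrap(wrap(t)))).
Decompose q/2: t =?= wrap(s(2)),  x2 =?= wrap(wrap(wrap(t))).
Bind t := wrap(s(2)); substituting into the remaining equation gives: x2 =?= wrap(wrap(wrap(wrap(s(2))))). Substituting into the earlier binding gives y := wrap(wrap(s(2))).
Bind x2 := wrap(wrap(wrap(wrap(s(2))))).
Applying the MGU to either side gives q(s(q(wrap(wrap(s(2))), nil)), g(q(wrap(s(2)), wrap(wrap(wrap(wrap(s(2)))))))).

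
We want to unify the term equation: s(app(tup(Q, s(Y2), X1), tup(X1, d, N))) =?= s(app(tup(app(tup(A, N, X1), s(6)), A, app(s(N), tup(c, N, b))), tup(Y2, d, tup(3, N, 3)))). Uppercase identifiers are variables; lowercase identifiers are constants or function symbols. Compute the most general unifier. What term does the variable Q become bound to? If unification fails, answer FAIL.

Decompose s/1: app(tup(Q, s(Y2), X1), tup(X1, d, N)) =?= app(tup(app(tup(A, N, X1), s(6)), A, app(s(N), tup(c, N, b))), tup(Y2, d, tup(3, N, 3))).
Decompose app/2: tup(Q, s(Y2), X1) =?= tup(app(tup(A, N, X1), s(6)), A, app(s(N), tup(c, N, b))),  tup(X1, d, N) =?= tup(Y2, d, tup(3, N, 3)).
Decompose tup/3: Q =?= app(tup(A, N, X1), s(6)),  s(Y2) =?= A,  X1 =?= app(s(N), tup(c, N, b)).
Bind Q := app(tup(A, N, X1), s(6)); no other remaining equation mentions Q.
Bind A := s(Y2); no other remaining equation mentions A. Substituting into the earlier binding gives Q := app(tup(s(Y2), N, X1), s(6)).
Bind X1 := app(s(N), tup(c, N, b)); substituting into the remaining equation gives: tup(app(s(N), tup(c, N, b)), d, N) =?= tup(Y2, d, tup(3, N, 3)). Substituting into the earlier binding gives Q := app(tup(s(Y2), N, app(s(N), tup(c, N, b))), s(6)).
Decompose tup/3: app(s(N), tup(c, N, b)) =?= Y2,  d =?= d,  N =?= tup(3, N, 3).
Bind Y2 := app(s(N), tup(c, N, b)); no other remaining equation mentions Y2. Substituting into the earlier bindings gives Q := app(tup(s(app(s(N), tup(c, N, b))), N, app(s(N), tup(c, N, b))), s(6)), A := s(app(s(N), tup(c, N, b))).
Delete trivial equation d =?= d.
Occurs check fails: N occurs in tup(3, N, 3); the equation N =?= tup(3, N, 3) has no finite solution.

FAIL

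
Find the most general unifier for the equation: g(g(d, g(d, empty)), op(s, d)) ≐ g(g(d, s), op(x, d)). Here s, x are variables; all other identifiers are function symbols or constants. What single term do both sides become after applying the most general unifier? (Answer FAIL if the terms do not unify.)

Decompose g/2: g(d, g(d, empty)) ≐ g(d, s),  op(s, d) ≐ op(x, d).
Decompose g/2: d ≐ d,  g(d, empty) ≐ s.
Delete trivial equation d ≐ d.
Bind s := g(d, empty); substituting into the remaining equation gives: op(g(d, empty), d) ≐ op(x, d).
Decompose op/2: g(d, empty) ≐ x,  d ≐ d.
Bind x := g(d, empty); no other remaining equation mentions x.
Delete trivial equation d ≐ d.
Applying the MGU to either side gives g(g(d, g(d, empty)), op(g(d, empty), d)).

g(g(d, g(d, empty)), op(g(d, empty), d))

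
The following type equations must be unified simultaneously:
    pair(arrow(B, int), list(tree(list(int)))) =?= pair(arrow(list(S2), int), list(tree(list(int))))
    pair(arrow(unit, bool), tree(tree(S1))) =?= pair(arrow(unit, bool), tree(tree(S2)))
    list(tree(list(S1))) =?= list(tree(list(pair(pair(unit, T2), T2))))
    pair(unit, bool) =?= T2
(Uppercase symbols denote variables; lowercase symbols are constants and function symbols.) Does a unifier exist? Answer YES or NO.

YES

Decompose pair/2: arrow(B, int) =?= arrow(list(S2), int),  list(tree(list(int))) =?= list(tree(list(int))).
Decompose arrow/2: B =?= list(S2),  int =?= int.
Bind B := list(S2); no other remaining equation mentions B.
Delete trivial equation int =?= int.
Delete trivial equation list(tree(list(int))) =?= list(tree(list(int))).
Decompose pair/2: arrow(unit, bool) =?= arrow(unit, bool),  tree(tree(S1)) =?= tree(tree(S2)).
Delete trivial equation arrow(unit, bool) =?= arrow(unit, bool).
Decompose tree/1: tree(S1) =?= tree(S2).
Decompose tree/1: S1 =?= S2.
Bind S1 := S2; substituting into the one remaining equation that mentions S1 gives: list(tree(list(S2))) =?= list(tree(list(pair(pair(unit, T2), T2)))).
Decompose list/1: tree(list(S2)) =?= tree(list(pair(pair(unit, T2), T2))).
Decompose tree/1: list(S2) =?= list(pair(pair(unit, T2), T2)).
Decompose list/1: S2 =?= pair(pair(unit, T2), T2).
Bind S2 := pair(pair(unit, T2), T2); no other remaining equation mentions S2. Substituting into the earlier bindings gives B := list(pair(pair(unit, T2), T2)), S1 := pair(pair(unit, T2), T2).
Bind T2 := pair(unit, bool). Substituting into the earlier bindings gives B := list(pair(pair(unit, pair(unit, bool)), pair(unit, bool))), S1 := pair(pair(unit, pair(unit, bool)), pair(unit, bool)), S2 := pair(pair(unit, pair(unit, bool)), pair(unit, bool)).
No equations remain and no clash or occurs-check failure arose, so a unifier exists.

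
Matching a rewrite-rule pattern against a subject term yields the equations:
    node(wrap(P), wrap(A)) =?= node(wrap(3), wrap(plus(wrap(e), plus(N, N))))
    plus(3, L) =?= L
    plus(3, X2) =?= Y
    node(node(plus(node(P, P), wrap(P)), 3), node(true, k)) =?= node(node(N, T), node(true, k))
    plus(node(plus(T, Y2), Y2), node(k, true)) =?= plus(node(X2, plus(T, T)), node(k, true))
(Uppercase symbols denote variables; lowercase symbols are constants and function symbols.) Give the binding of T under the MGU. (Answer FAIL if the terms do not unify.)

FAIL

Decompose node/2: wrap(P) =?= wrap(3),  wrap(A) =?= wrap(plus(wrap(e), plus(N, N))).
Decompose wrap/1: P =?= 3.
Bind P := 3; substituting into the one remaining equation that mentions P gives: node(node(plus(node(3, 3), wrap(3)), 3), node(true, k)) =?= node(node(N, T), node(true, k)).
Decompose wrap/1: A =?= plus(wrap(e), plus(N, N)).
Bind A := plus(wrap(e), plus(N, N)); no other remaining equation mentions A.
Occurs check fails: L occurs in plus(3, L); the equation L =?= plus(3, L) has no finite solution.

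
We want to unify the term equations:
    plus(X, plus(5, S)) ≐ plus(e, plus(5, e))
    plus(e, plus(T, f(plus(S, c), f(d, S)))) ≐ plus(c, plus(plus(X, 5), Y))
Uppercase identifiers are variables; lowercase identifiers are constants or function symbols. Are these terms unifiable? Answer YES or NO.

NO

Decompose plus/2: X ≐ e,  plus(5, S) ≐ plus(5, e).
Bind X := e; substituting into the one remaining equation that mentions X gives: plus(e, plus(T, f(plus(S, c), f(d, S)))) ≐ plus(c, plus(plus(e, 5), Y)).
Decompose plus/2: 5 ≐ 5,  S ≐ e.
Delete trivial equation 5 ≐ 5.
Bind S := e; substituting into the remaining equation gives: plus(e, plus(T, f(plus(e, c), f(d, e)))) ≐ plus(c, plus(plus(e, 5), Y)).
Decompose plus/2: e ≐ c,  plus(T, f(plus(e, c), f(d, e))) ≐ plus(plus(e, 5), Y).
Clash: constants e and c differ; no unifier exists.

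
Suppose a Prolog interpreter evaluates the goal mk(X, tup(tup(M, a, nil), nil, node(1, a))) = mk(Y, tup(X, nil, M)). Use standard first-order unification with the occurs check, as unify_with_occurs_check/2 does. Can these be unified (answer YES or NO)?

YES

Decompose mk/2: X = Y,  tup(tup(M, a, nil), nil, node(1, a)) = tup(X, nil, M).
Bind X := Y; substituting into the remaining equation gives: tup(tup(M, a, nil), nil, node(1, a)) = tup(Y, nil, M).
Decompose tup/3: tup(M, a, nil) = Y,  nil = nil,  node(1, a) = M.
Bind Y := tup(M, a, nil); no other remaining equation mentions Y. Substituting into the earlier binding gives X := tup(M, a, nil).
Delete trivial equation nil = nil.
Bind M := node(1, a). Substituting into the earlier bindings gives X := tup(node(1, a), a, nil), Y := tup(node(1, a), a, nil).
No equations remain and no clash or occurs-check failure arose, so a unifier exists.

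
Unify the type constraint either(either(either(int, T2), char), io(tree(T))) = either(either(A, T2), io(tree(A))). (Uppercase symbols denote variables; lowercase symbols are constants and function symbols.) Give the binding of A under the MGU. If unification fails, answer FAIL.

Decompose either/2: either(either(int, T2), char) = either(A, T2),  io(tree(T)) = io(tree(A)).
Decompose either/2: either(int, T2) = A,  char = T2.
Bind A := either(int, T2); substituting into the one remaining equation that mentions A gives: io(tree(T)) = io(tree(either(int, T2))).
Bind T2 := char; substituting into the remaining equation gives: io(tree(T)) = io(tree(either(int, char))). Substituting into the earlier binding gives A := either(int, char).
Decompose io/1: tree(T) = tree(either(int, char)).
Decompose tree/1: T = either(int, char).
Bind T := either(int, char).
MGU = { A ↦ either(int, char), T2 ↦ char, T ↦ either(int, char) }, so A ↦ either(int, char).

either(int, char)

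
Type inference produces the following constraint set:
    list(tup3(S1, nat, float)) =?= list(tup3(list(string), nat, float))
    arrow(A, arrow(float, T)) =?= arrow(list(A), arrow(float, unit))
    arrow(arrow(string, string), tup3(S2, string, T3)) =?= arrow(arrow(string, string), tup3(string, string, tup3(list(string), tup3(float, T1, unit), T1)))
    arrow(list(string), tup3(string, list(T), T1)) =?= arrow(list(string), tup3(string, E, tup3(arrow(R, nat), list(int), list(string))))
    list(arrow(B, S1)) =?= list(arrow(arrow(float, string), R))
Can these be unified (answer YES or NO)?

NO

Decompose list/1: tup3(S1, nat, float) =?= tup3(list(string), nat, float).
Decompose tup3/3: S1 =?= list(string),  nat =?= nat,  float =?= float.
Bind S1 := list(string); substituting into the one remaining equation that mentions S1 gives: list(arrow(B, list(string))) =?= list(arrow(arrow(float, string), R)).
Delete trivial equation nat =?= nat.
Delete trivial equation float =?= float.
Decompose arrow/2: A =?= list(A),  arrow(float, T) =?= arrow(float, unit).
Occurs check fails: A occurs in list(A); the equation A =?= list(A) has no finite solution.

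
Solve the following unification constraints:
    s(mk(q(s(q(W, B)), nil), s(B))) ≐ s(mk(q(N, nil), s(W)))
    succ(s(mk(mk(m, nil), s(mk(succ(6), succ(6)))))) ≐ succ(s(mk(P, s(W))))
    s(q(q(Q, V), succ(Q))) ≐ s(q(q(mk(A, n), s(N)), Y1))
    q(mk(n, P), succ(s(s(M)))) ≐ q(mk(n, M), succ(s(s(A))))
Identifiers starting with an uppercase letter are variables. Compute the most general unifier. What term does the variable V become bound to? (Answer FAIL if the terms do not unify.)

s(s(q(mk(succ(6), succ(6)), mk(succ(6), succ(6)))))

Decompose s/1: mk(q(s(q(W, B)), nil), s(B)) ≐ mk(q(N, nil), s(W)).
Decompose mk/2: q(s(q(W, B)), nil) ≐ q(N, nil),  s(B) ≐ s(W).
Decompose q/2: s(q(W, B)) ≐ N,  nil ≐ nil.
Bind N := s(q(W, B)); substituting into the one remaining equation that mentions N gives: s(q(q(Q, V), succ(Q))) ≐ s(q(q(mk(A, n), s(s(q(W, B)))), Y1)).
Delete trivial equation nil ≐ nil.
Decompose s/1: B ≐ W.
Bind B := W; substituting into the one remaining equation that mentions B gives: s(q(q(Q, V), succ(Q))) ≐ s(q(q(mk(A, n), s(s(q(W, W)))), Y1)). Substituting into the earlier binding gives N := s(q(W, W)).
Decompose succ/1: s(mk(mk(m, nil), s(mk(succ(6), succ(6))))) ≐ s(mk(P, s(W))).
Decompose s/1: mk(mk(m, nil), s(mk(succ(6), succ(6)))) ≐ mk(P, s(W)).
Decompose mk/2: mk(m, nil) ≐ P,  s(mk(succ(6), succ(6))) ≐ s(W).
Bind P := mk(m, nil); substituting into the one remaining equation that mentions P gives: q(mk(n, mk(m, nil)), succ(s(s(M)))) ≐ q(mk(n, M), succ(s(s(A)))).
Decompose s/1: mk(succ(6), succ(6)) ≐ W.
Bind W := mk(succ(6), succ(6)); substituting into the one remaining equation that mentions W gives: s(q(q(Q, V), succ(Q))) ≐ s(q(q(mk(A, n), s(s(q(mk(succ(6), succ(6)), mk(succ(6), succ(6)))))), Y1)). Substituting into the earlier bindings gives N := s(q(mk(succ(6), succ(6)), mk(succ(6), succ(6)))), B := mk(succ(6), succ(6)).
Decompose s/1: q(q(Q, V), succ(Q)) ≐ q(q(mk(A, n), s(s(q(mk(succ(6), succ(6)), mk(succ(6), succ(6)))))), Y1).
Decompose q/2: q(Q, V) ≐ q(mk(A, n), s(s(q(mk(succ(6), succ(6)), mk(succ(6), succ(6)))))),  succ(Q) ≐ Y1.
Decompose q/2: Q ≐ mk(A, n),  V ≐ s(s(q(mk(succ(6), succ(6)), mk(succ(6), succ(6))))).
Bind Q := mk(A, n); substituting into the one remaining equation that mentions Q gives: succ(mk(A, n)) ≐ Y1.
Bind V := s(s(q(mk(succ(6), succ(6)), mk(succ(6), succ(6))))); no other remaining equation mentions V.
Bind Y1 := succ(mk(A, n)); no other remaining equation mentions Y1.
Decompose q/2: mk(n, mk(m, nil)) ≐ mk(n, M),  succ(s(s(M))) ≐ succ(s(s(A))).
Decompose mk/2: n ≐ n,  mk(m, nil) ≐ M.
Delete trivial equation n ≐ n.
Bind M := mk(m, nil); substituting into the remaining equation gives: succ(s(s(mk(m, nil)))) ≐ succ(s(s(A))).
Decompose succ/1: s(s(mk(m, nil))) ≐ s(s(A)).
Decompose s/1: s(mk(m, nil)) ≐ s(A).
Decompose s/1: mk(m, nil) ≐ A.
Bind A := mk(m, nil). Substituting into the earlier bindings gives Q := mk(mk(m, nil), n), Y1 := succ(mk(mk(m, nil), n)).
MGU = { N -> s(q(mk(succ(6), succ(6)), mk(succ(6), succ(6)))), B -> mk(succ(6), succ(6)), P -> mk(m, nil), W -> mk(succ(6), succ(6)), Q -> mk(mk(m, nil), n), V -> s(s(q(mk(succ(6), succ(6)), mk(succ(6), succ(6))))), Y1 -> succ(mk(mk(m, nil), n)), M -> mk(m, nil), A -> mk(m, nil) }, so V -> s(s(q(mk(succ(6), succ(6)), mk(succ(6), succ(6))))).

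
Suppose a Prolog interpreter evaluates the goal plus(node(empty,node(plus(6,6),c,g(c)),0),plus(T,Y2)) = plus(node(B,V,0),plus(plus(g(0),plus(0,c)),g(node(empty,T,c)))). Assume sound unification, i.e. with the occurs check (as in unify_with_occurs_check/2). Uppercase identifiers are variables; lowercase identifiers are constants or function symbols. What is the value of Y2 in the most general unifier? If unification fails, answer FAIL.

Decompose plus/2: node(empty,node(plus(6,6),c,g(c)),0) = node(B,V,0),  plus(T,Y2) = plus(plus(g(0),plus(0,c)),g(node(empty,T,c))).
Decompose node/3: empty = B,  node(plus(6,6),c,g(c)) = V,  0 = 0.
Bind B := empty; no other remaining equation mentions B.
Bind V := node(plus(6,6),c,g(c)); no other remaining equation mentions V.
Delete trivial equation 0 = 0.
Decompose plus/2: T = plus(g(0),plus(0,c)),  Y2 = g(node(empty,T,c)).
Bind T := plus(g(0),plus(0,c)); substituting into the remaining equation gives: Y2 = g(node(empty,plus(g(0),plus(0,c)),c)).
Bind Y2 := g(node(empty,plus(g(0),plus(0,c)),c)).
MGU = { B = empty, V = node(plus(6,6),c,g(c)), T = plus(g(0),plus(0,c)), Y2 = g(node(empty,plus(g(0),plus(0,c)),c)) }, so Y2 = g(node(empty,plus(g(0),plus(0,c)),c)).

g(node(empty,plus(g(0),plus(0,c)),c))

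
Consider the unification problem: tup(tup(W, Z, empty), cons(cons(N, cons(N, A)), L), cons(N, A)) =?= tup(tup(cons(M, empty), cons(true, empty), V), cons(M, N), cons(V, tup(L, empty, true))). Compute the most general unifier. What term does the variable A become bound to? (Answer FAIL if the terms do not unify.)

tup(empty, empty, true)

Decompose tup/3: tup(W, Z, empty) =?= tup(cons(M, empty), cons(true, empty), V),  cons(cons(N, cons(N, A)), L) =?= cons(M, N),  cons(N, A) =?= cons(V, tup(L, empty, true)).
Decompose tup/3: W =?= cons(M, empty),  Z =?= cons(true, empty),  empty =?= V.
Bind W := cons(M, empty); no other remaining equation mentions W.
Bind Z := cons(true, empty); no other remaining equation mentions Z.
Bind V := empty; substituting into the one remaining equation that mentions V gives: cons(N, A) =?= cons(empty, tup(L, empty, true)).
Decompose cons/2: cons(N, cons(N, A)) =?= M,  L =?= N.
Bind M := cons(N, cons(N, A)); no other remaining equation mentions M. Substituting into the earlier binding gives W := cons(cons(N, cons(N, A)), empty).
Bind L := N; substituting into the remaining equation gives: cons(N, A) =?= cons(empty, tup(N, empty, true)).
Decompose cons/2: N =?= empty,  A =?= tup(N, empty, true).
Bind N := empty; substituting into the remaining equation gives: A =?= tup(empty, empty, true). Substituting into the earlier bindings gives W := cons(cons(empty, cons(empty, A)), empty), M := cons(empty, cons(empty, A)), L := empty.
Bind A := tup(empty, empty, true). Substituting into the earlier bindings gives W := cons(cons(empty, cons(empty, tup(empty, empty, true))), empty), M := cons(empty, cons(empty, tup(empty, empty, true))).
MGU = { W ↦ cons(cons(empty, cons(empty, tup(empty, empty, true))), empty), Z ↦ cons(true, empty), V ↦ empty, M ↦ cons(empty, cons(empty, tup(empty, empty, true))), L ↦ empty, N ↦ empty, A ↦ tup(empty, empty, true) }, so A ↦ tup(empty, empty, true).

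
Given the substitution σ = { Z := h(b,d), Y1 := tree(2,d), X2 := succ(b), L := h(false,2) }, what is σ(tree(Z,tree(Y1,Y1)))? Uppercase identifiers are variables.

Replace each occurrence of Z with h(b,d).
Replace each occurrence of Y1 with tree(2,d).
Result: tree(h(b,d),tree(tree(2,d),tree(2,d))).

tree(h(b,d),tree(tree(2,d),tree(2,d)))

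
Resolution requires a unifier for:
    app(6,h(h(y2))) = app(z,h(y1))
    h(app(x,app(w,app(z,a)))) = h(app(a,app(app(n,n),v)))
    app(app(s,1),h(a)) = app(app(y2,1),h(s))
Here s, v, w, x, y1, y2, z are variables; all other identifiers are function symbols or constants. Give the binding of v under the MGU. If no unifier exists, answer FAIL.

Decompose app/2: 6 = z,  h(h(y2)) = h(y1).
Bind z := 6; substituting into the one remaining equation that mentions z gives: h(app(x,app(w,app(6,a)))) = h(app(a,app(app(n,n),v))).
Decompose h/1: h(y2) = y1.
Bind y1 := h(y2); no other remaining equation mentions y1.
Decompose h/1: app(x,app(w,app(6,a))) = app(a,app(app(n,n),v)).
Decompose app/2: x = a,  app(w,app(6,a)) = app(app(n,n),v).
Bind x := a; no other remaining equation mentions x.
Decompose app/2: w = app(n,n),  app(6,a) = v.
Bind w := app(n,n); no other remaining equation mentions w.
Bind v := app(6,a); no other remaining equation mentions v.
Decompose app/2: app(s,1) = app(y2,1),  h(a) = h(s).
Decompose app/2: s = y2,  1 = 1.
Bind s := y2; substituting into the one remaining equation that mentions s gives: h(a) = h(y2).
Delete trivial equation 1 = 1.
Decompose h/1: a = y2.
Bind y2 := a. Substituting into the earlier bindings gives y1 := h(a), s := a.
MGU = { z -> 6, y1 -> h(a), x -> a, w -> app(n,n), v -> app(6,a), s -> a, y2 -> a }, so v -> app(6,a).

app(6,a)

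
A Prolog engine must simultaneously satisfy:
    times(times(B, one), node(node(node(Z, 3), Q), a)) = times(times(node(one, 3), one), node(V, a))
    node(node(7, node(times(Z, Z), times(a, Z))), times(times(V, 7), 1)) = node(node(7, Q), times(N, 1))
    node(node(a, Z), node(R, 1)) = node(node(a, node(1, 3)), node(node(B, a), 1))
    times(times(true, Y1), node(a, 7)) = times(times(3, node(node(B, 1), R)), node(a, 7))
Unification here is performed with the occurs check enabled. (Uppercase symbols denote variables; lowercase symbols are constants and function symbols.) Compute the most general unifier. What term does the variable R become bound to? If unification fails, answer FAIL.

Decompose times/2: times(B, one) = times(node(one, 3), one),  node(node(node(Z, 3), Q), a) = node(V, a).
Decompose times/2: B = node(one, 3),  one = one.
Bind B := node(one, 3); substituting into the 2 remaining equations that mention B gives: node(node(a, Z), node(R, 1)) = node(node(a, node(1, 3)), node(node(node(one, 3), a), 1)),  times(times(true, Y1), node(a, 7)) = times(times(3, node(node(node(one, 3), 1), R)), node(a, 7)).
Delete trivial equation one = one.
Decompose node/2: node(node(Z, 3), Q) = V,  a = a.
Bind V := node(node(Z, 3), Q); substituting into the one remaining equation that mentions V gives: node(node(7, node(times(Z, Z), times(a, Z))), times(times(node(node(Z, 3), Q), 7), 1)) = node(node(7, Q), times(N, 1)).
Delete trivial equation a = a.
Decompose node/2: node(7, node(times(Z, Z), times(a, Z))) = node(7, Q),  times(times(node(node(Z, 3), Q), 7), 1) = times(N, 1).
Decompose node/2: 7 = 7,  node(times(Z, Z), times(a, Z)) = Q.
Delete trivial equation 7 = 7.
Bind Q := node(times(Z, Z), times(a, Z)); substituting into the one remaining equation that mentions Q gives: times(times(node(node(Z, 3), node(times(Z, Z), times(a, Z))), 7), 1) = times(N, 1). Substituting into the earlier binding gives V := node(node(Z, 3), node(times(Z, Z), times(a, Z))).
Decompose times/2: times(node(node(Z, 3), node(times(Z, Z), times(a, Z))), 7) = N,  1 = 1.
Bind N := times(node(node(Z, 3), node(times(Z, Z), times(a, Z))), 7); no other remaining equation mentions N.
Delete trivial equation 1 = 1.
Decompose node/2: node(a, Z) = node(a, node(1, 3)),  node(R, 1) = node(node(node(one, 3), a), 1).
Decompose node/2: a = a,  Z = node(1, 3).
Delete trivial equation a = a.
Bind Z := node(1, 3); no other remaining equation mentions Z. Substituting into the earlier bindings gives V := node(node(node(1, 3), 3), node(times(node(1, 3), node(1, 3)), times(a, node(1, 3)))), Q := node(times(node(1, 3), node(1, 3)), times(a, node(1, 3))), N := times(node(node(node(1, 3), 3), node(times(node(1, 3), node(1, 3)), times(a, node(1, 3)))), 7).
Decompose node/2: R = node(node(one, 3), a),  1 = 1.
Bind R := node(node(one, 3), a); substituting into the one remaining equation that mentions R gives: times(times(true, Y1), node(a, 7)) = times(times(3, node(node(node(one, 3), 1), node(node(one, 3), a))), node(a, 7)).
Delete trivial equation 1 = 1.
Decompose times/2: times(true, Y1) = times(3, node(node(node(one, 3), 1), node(node(one, 3), a))),  node(a, 7) = node(a, 7).
Decompose times/2: true = 3,  Y1 = node(node(node(one, 3), 1), node(node(one, 3), a)).
Clash: constants true and 3 differ; no unifier exists.

FAIL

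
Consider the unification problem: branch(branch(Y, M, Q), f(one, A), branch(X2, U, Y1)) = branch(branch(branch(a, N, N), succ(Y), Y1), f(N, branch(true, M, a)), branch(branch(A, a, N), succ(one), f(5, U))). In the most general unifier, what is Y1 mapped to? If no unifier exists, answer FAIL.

Decompose branch/3: branch(Y, M, Q) = branch(branch(a, N, N), succ(Y), Y1),  f(one, A) = f(N, branch(true, M, a)),  branch(X2, U, Y1) = branch(branch(A, a, N), succ(one), f(5, U)).
Decompose branch/3: Y = branch(a, N, N),  M = succ(Y),  Q = Y1.
Bind Y := branch(a, N, N); substituting into the one remaining equation that mentions Y gives: M = succ(branch(a, N, N)).
Bind M := succ(branch(a, N, N)); substituting into the one remaining equation that mentions M gives: f(one, A) = f(N, branch(true, succ(branch(a, N, N)), a)).
Bind Q := Y1; no other remaining equation mentions Q.
Decompose f/2: one = N,  A = branch(true, succ(branch(a, N, N)), a).
Bind N := one; substituting into the remaining equations gives: A = branch(true, succ(branch(a, one, one)), a),  branch(X2, U, Y1) = branch(branch(A, a, one), succ(one), f(5, U)). Substituting into the earlier bindings gives Y := branch(a, one, one), M := succ(branch(a, one, one)).
Bind A := branch(true, succ(branch(a, one, one)), a); substituting into the remaining equation gives: branch(X2, U, Y1) = branch(branch(branch(true, succ(branch(a, one, one)), a), a, one), succ(one), f(5, U)).
Decompose branch/3: X2 = branch(branch(true, succ(branch(a, one, one)), a), a, one),  U = succ(one),  Y1 = f(5, U).
Bind X2 := branch(branch(true, succ(branch(a, one, one)), a), a, one); no other remaining equation mentions X2.
Bind U := succ(one); substituting into the remaining equation gives: Y1 = f(5, succ(one)).
Bind Y1 := f(5, succ(one)). Substituting into the earlier binding gives Q := f(5, succ(one)).
MGU = { Y ↦ branch(a, one, one), M ↦ succ(branch(a, one, one)), Q ↦ f(5, succ(one)), N ↦ one, A ↦ branch(true, succ(branch(a, one, one)), a), X2 ↦ branch(branch(true, succ(branch(a, one, one)), a), a, one), U ↦ succ(one), Y1 ↦ f(5, succ(one)) }, so Y1 ↦ f(5, succ(one)).

f(5, succ(one))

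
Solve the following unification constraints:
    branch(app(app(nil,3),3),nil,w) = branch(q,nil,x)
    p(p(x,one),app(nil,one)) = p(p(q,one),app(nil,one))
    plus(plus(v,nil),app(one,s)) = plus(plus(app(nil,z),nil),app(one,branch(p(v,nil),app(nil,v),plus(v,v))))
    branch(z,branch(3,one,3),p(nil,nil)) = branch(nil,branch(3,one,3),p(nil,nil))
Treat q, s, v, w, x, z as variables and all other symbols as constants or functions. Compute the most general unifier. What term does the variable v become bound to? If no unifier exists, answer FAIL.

Decompose branch/3: app(app(nil,3),3) = q,  nil = nil,  w = x.
Bind q := app(app(nil,3),3); substituting into the one remaining equation that mentions q gives: p(p(x,one),app(nil,one)) = p(p(app(app(nil,3),3),one),app(nil,one)).
Delete trivial equation nil = nil.
Bind w := x; no other remaining equation mentions w.
Decompose p/2: p(x,one) = p(app(app(nil,3),3),one),  app(nil,one) = app(nil,one).
Decompose p/2: x = app(app(nil,3),3),  one = one.
Bind x := app(app(nil,3),3); no other remaining equation mentions x. Substituting into the earlier binding gives w := app(app(nil,3),3).
Delete trivial equation one = one.
Delete trivial equation app(nil,one) = app(nil,one).
Decompose plus/2: plus(v,nil) = plus(app(nil,z),nil),  app(one,s) = app(one,branch(p(v,nil),app(nil,v),plus(v,v))).
Decompose plus/2: v = app(nil,z),  nil = nil.
Bind v := app(nil,z); substituting into the one remaining equation that mentions v gives: app(one,s) = app(one,branch(p(app(nil,z),nil),app(nil,app(nil,z)),plus(app(nil,z),app(nil,z)))).
Delete trivial equation nil = nil.
Decompose app/2: one = one,  s = branch(p(app(nil,z),nil),app(nil,app(nil,z)),plus(app(nil,z),app(nil,z))).
Delete trivial equation one = one.
Bind s := branch(p(app(nil,z),nil),app(nil,app(nil,z)),plus(app(nil,z),app(nil,z))); no other remaining equation mentions s.
Decompose branch/3: z = nil,  branch(3,one,3) = branch(3,one,3),  p(nil,nil) = p(nil,nil).
Bind z := nil; no other remaining equation mentions z. Substituting into the earlier bindings gives v := app(nil,nil), s := branch(p(app(nil,nil),nil),app(nil,app(nil,nil)),plus(app(nil,nil),app(nil,nil))).
Delete trivial equation branch(3,one,3) = branch(3,one,3).
Delete trivial equation p(nil,nil) = p(nil,nil).
MGU = { q ↦ app(app(nil,3),3), w ↦ app(app(nil,3),3), x ↦ app(app(nil,3),3), v ↦ app(nil,nil), s ↦ branch(p(app(nil,nil),nil),app(nil,app(nil,nil)),plus(app(nil,nil),app(nil,nil))), z ↦ nil }, so v ↦ app(nil,nil).

app(nil,nil)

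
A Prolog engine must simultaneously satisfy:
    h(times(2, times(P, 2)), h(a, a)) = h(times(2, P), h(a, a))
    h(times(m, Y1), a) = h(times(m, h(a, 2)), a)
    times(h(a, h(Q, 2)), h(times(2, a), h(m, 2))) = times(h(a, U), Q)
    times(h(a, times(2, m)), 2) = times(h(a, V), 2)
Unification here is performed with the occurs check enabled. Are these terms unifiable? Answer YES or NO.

Decompose h/2: times(2, times(P, 2)) = times(2, P),  h(a, a) = h(a, a).
Decompose times/2: 2 = 2,  times(P, 2) = P.
Delete trivial equation 2 = 2.
Occurs check fails: P occurs in times(P, 2); the equation P = times(P, 2) has no finite solution.

NO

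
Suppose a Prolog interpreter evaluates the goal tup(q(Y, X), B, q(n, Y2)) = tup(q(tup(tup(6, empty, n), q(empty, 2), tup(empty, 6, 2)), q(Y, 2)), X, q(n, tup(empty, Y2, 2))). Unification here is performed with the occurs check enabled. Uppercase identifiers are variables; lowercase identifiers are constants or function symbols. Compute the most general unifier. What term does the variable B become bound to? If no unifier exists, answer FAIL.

Decompose tup/3: q(Y, X) = q(tup(tup(6, empty, n), q(empty, 2), tup(empty, 6, 2)), q(Y, 2)),  B = X,  q(n, Y2) = q(n, tup(empty, Y2, 2)).
Decompose q/2: Y = tup(tup(6, empty, n), q(empty, 2), tup(empty, 6, 2)),  X = q(Y, 2).
Bind Y := tup(tup(6, empty, n), q(empty, 2), tup(empty, 6, 2)); substituting into the one remaining equation that mentions Y gives: X = q(tup(tup(6, empty, n), q(empty, 2), tup(empty, 6, 2)), 2).
Bind X := q(tup(tup(6, empty, n), q(empty, 2), tup(empty, 6, 2)), 2); substituting into the one remaining equation that mentions X gives: B = q(tup(tup(6, empty, n), q(empty, 2), tup(empty, 6, 2)), 2).
Bind B := q(tup(tup(6, empty, n), q(empty, 2), tup(empty, 6, 2)), 2); no other remaining equation mentions B.
Decompose q/2: n = n,  Y2 = tup(empty, Y2, 2).
Delete trivial equation n = n.
Occurs check fails: Y2 occurs in tup(empty, Y2, 2); the equation Y2 = tup(empty, Y2, 2) has no finite solution.

FAIL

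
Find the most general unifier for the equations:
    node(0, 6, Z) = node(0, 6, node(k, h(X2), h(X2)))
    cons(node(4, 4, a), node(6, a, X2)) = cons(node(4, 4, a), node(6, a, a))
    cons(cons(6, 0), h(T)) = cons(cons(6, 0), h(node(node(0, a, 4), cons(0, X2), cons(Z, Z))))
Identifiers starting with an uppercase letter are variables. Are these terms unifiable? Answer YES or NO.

YES

Decompose node/3: 0 = 0,  6 = 6,  Z = node(k, h(X2), h(X2)).
Delete trivial equation 0 = 0.
Delete trivial equation 6 = 6.
Bind Z := node(k, h(X2), h(X2)); substituting into the one remaining equation that mentions Z gives: cons(cons(6, 0), h(T)) = cons(cons(6, 0), h(node(node(0, a, 4), cons(0, X2), cons(node(k, h(X2), h(X2)), node(k, h(X2), h(X2)))))).
Decompose cons/2: node(4, 4, a) = node(4, 4, a),  node(6, a, X2) = node(6, a, a).
Delete trivial equation node(4, 4, a) = node(4, 4, a).
Decompose node/3: 6 = 6,  a = a,  X2 = a.
Delete trivial equation 6 = 6.
Delete trivial equation a = a.
Bind X2 := a; substituting into the remaining equation gives: cons(cons(6, 0), h(T)) = cons(cons(6, 0), h(node(node(0, a, 4), cons(0, a), cons(node(k, h(a), h(a)), node(k, h(a), h(a)))))). Substituting into the earlier binding gives Z := node(k, h(a), h(a)).
Decompose cons/2: cons(6, 0) = cons(6, 0),  h(T) = h(node(node(0, a, 4), cons(0, a), cons(node(k, h(a), h(a)), node(k, h(a), h(a))))).
Delete trivial equation cons(6, 0) = cons(6, 0).
Decompose h/1: T = node(node(0, a, 4), cons(0, a), cons(node(k, h(a), h(a)), node(k, h(a), h(a)))).
Bind T := node(node(0, a, 4), cons(0, a), cons(node(k, h(a), h(a)), node(k, h(a), h(a)))).
No equations remain and no clash or occurs-check failure arose, so a unifier exists.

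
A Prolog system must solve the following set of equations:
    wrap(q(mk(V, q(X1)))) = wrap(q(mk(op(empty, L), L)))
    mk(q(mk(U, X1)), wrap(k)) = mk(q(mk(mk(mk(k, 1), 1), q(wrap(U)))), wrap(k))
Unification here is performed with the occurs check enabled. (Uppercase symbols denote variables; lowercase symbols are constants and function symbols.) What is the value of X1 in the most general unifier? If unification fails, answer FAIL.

q(wrap(mk(mk(k, 1), 1)))

Decompose wrap/1: q(mk(V, q(X1))) = q(mk(op(empty, L), L)).
Decompose q/1: mk(V, q(X1)) = mk(op(empty, L), L).
Decompose mk/2: V = op(empty, L),  q(X1) = L.
Bind V := op(empty, L); no other remaining equation mentions V.
Bind L := q(X1); no other remaining equation mentions L. Substituting into the earlier binding gives V := op(empty, q(X1)).
Decompose mk/2: q(mk(U, X1)) = q(mk(mk(mk(k, 1), 1), q(wrap(U)))),  wrap(k) = wrap(k).
Decompose q/1: mk(U, X1) = mk(mk(mk(k, 1), 1), q(wrap(U))).
Decompose mk/2: U = mk(mk(k, 1), 1),  X1 = q(wrap(U)).
Bind U := mk(mk(k, 1), 1); substituting into the one remaining equation that mentions U gives: X1 = q(wrap(mk(mk(k, 1), 1))).
Bind X1 := q(wrap(mk(mk(k, 1), 1))); no other remaining equation mentions X1. Substituting into the earlier bindings gives V := op(empty, q(q(wrap(mk(mk(k, 1), 1))))), L := q(q(wrap(mk(mk(k, 1), 1)))).
Delete trivial equation wrap(k) = wrap(k).
MGU = { V -> op(empty, q(q(wrap(mk(mk(k, 1), 1))))), L -> q(q(wrap(mk(mk(k, 1), 1)))), U -> mk(mk(k, 1), 1), X1 -> q(wrap(mk(mk(k, 1), 1))) }, so X1 -> q(wrap(mk(mk(k, 1), 1))).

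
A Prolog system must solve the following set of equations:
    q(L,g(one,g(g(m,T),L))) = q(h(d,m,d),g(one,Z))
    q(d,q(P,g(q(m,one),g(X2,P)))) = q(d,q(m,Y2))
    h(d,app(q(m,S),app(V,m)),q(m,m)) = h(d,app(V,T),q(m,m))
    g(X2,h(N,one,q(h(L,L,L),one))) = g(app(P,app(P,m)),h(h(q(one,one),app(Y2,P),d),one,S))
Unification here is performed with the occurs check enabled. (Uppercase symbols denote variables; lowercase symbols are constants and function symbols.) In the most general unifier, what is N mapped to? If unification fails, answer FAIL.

h(q(one,one),app(g(q(m,one),g(app(m,app(m,m)),m)),m),d)

Decompose q/2: L = h(d,m,d),  g(one,g(g(m,T),L)) = g(one,Z).
Bind L := h(d,m,d); substituting into the 2 remaining equations that mention L gives: g(one,g(g(m,T),h(d,m,d))) = g(one,Z),  g(X2,h(N,one,q(h(h(d,m,d),h(d,m,d),h(d,m,d)),one))) = g(app(P,app(P,m)),h(h(q(one,one),app(Y2,P),d),one,S)).
Decompose g/2: one = one,  g(g(m,T),h(d,m,d)) = Z.
Delete trivial equation one = one.
Bind Z := g(g(m,T),h(d,m,d)); no other remaining equation mentions Z.
Decompose q/2: d = d,  q(P,g(q(m,one),g(X2,P))) = q(m,Y2).
Delete trivial equation d = d.
Decompose q/2: P = m,  g(q(m,one),g(X2,P)) = Y2.
Bind P := m; substituting into the 2 remaining equations that mention P gives: g(q(m,one),g(X2,m)) = Y2,  g(X2,h(N,one,q(h(h(d,m,d),h(d,m,d),h(d,m,d)),one))) = g(app(m,app(m,m)),h(h(q(one,one),app(Y2,m),d),one,S)).
Bind Y2 := g(q(m,one),g(X2,m)); substituting into the one remaining equation that mentions Y2 gives: g(X2,h(N,one,q(h(h(d,m,d),h(d,m,d),h(d,m,d)),one))) = g(app(m,app(m,m)),h(h(q(one,one),app(g(q(m,one),g(X2,m)),m),d),one,S)).
Decompose h/3: d = d,  app(q(m,S),app(V,m)) = app(V,T),  q(m,m) = q(m,m).
Delete trivial equation d = d.
Decompose app/2: q(m,S) = V,  app(V,m) = T.
Bind V := q(m,S); substituting into the one remaining equation that mentions V gives: app(q(m,S),m) = T.
Bind T := app(q(m,S),m); no other remaining equation mentions T. Substituting into the earlier binding gives Z := g(g(m,app(q(m,S),m)),h(d,m,d)).
Delete trivial equation q(m,m) = q(m,m).
Decompose g/2: X2 = app(m,app(m,m)),  h(N,one,q(h(h(d,m,d),h(d,m,d),h(d,m,d)),one)) = h(h(q(one,one),app(g(q(m,one),g(X2,m)),m),d),one,S).
Bind X2 := app(m,app(m,m)); substituting into the remaining equation gives: h(N,one,q(h(h(d,m,d),h(d,m,d),h(d,m,d)),one)) = h(h(q(one,one),app(g(q(m,one),g(app(m,app(m,m)),m)),m),d),one,S). Substituting into the earlier binding gives Y2 := g(q(m,one),g(app(m,app(m,m)),m)).
Decompose h/3: N = h(q(one,one),app(g(q(m,one),g(app(m,app(m,m)),m)),m),d),  one = one,  q(h(h(d,m,d),h(d,m,d),h(d,m,d)),one) = S.
Bind N := h(q(one,one),app(g(q(m,one),g(app(m,app(m,m)),m)),m),d); no other remaining equation mentions N.
Delete trivial equation one = one.
Bind S := q(h(h(d,m,d),h(d,m,d),h(d,m,d)),one). Substituting into the earlier bindings gives Z := g(g(m,app(q(m,q(h(h(d,m,d),h(d,m,d),h(d,m,d)),one)),m)),h(d,m,d)), V := q(m,q(h(h(d,m,d),h(d,m,d),h(d,m,d)),one)), T := app(q(m,q(h(h(d,m,d),h(d,m,d),h(d,m,d)),one)),m).
MGU = { L = h(d,m,d), Z = g(g(m,app(q(m,q(h(h(d,m,d),h(d,m,d),h(d,m,d)),one)),m)),h(d,m,d)), P = m, Y2 = g(q(m,one),g(app(m,app(m,m)),m)), V = q(m,q(h(h(d,m,d),h(d,m,d),h(d,m,d)),one)), T = app(q(m,q(h(h(d,m,d),h(d,m,d),h(d,m,d)),one)),m), X2 = app(m,app(m,m)), N = h(q(one,one),app(g(q(m,one),g(app(m,app(m,m)),m)),m),d), S = q(h(h(d,m,d),h(d,m,d),h(d,m,d)),one) }, so N = h(q(one,one),app(g(q(m,one),g(app(m,app(m,m)),m)),m),d).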